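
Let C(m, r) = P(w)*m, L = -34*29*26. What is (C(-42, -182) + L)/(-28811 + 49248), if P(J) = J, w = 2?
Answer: -25720/20437 ≈ -1.2585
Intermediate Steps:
L = -25636 (L = -986*26 = -25636)
C(m, r) = 2*m
(C(-42, -182) + L)/(-28811 + 49248) = (2*(-42) - 25636)/(-28811 + 49248) = (-84 - 25636)/20437 = -25720*1/20437 = -25720/20437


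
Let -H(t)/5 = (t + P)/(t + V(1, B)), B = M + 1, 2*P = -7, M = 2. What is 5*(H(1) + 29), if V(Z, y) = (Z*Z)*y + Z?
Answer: 315/2 ≈ 157.50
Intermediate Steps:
P = -7/2 (P = (1/2)*(-7) = -7/2 ≈ -3.5000)
B = 3 (B = 2 + 1 = 3)
V(Z, y) = Z + y*Z**2 (V(Z, y) = Z**2*y + Z = y*Z**2 + Z = Z + y*Z**2)
H(t) = -5*(-7/2 + t)/(4 + t) (H(t) = -5*(t - 7/2)/(t + 1*(1 + 1*3)) = -5*(-7/2 + t)/(t + 1*(1 + 3)) = -5*(-7/2 + t)/(t + 1*4) = -5*(-7/2 + t)/(t + 4) = -5*(-7/2 + t)/(4 + t))
5*(H(1) + 29) = 5*(5*(7 - 2*1)/(2*(4 + 1)) + 29) = 5*((5/2)*(7 - 2)/5 + 29) = 5*((5/2)*(1/5)*5 + 29) = 5*(5/2 + 29) = 5*(63/2) = 315/2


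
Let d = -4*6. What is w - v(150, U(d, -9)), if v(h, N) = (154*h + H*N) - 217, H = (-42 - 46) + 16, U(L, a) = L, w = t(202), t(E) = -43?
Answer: -24654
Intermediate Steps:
d = -24
w = -43
H = -72 (H = -88 + 16 = -72)
v(h, N) = -217 - 72*N + 154*h (v(h, N) = (154*h - 72*N) - 217 = (-72*N + 154*h) - 217 = -217 - 72*N + 154*h)
w - v(150, U(d, -9)) = -43 - (-217 - 72*(-24) + 154*150) = -43 - (-217 + 1728 + 23100) = -43 - 1*24611 = -43 - 24611 = -24654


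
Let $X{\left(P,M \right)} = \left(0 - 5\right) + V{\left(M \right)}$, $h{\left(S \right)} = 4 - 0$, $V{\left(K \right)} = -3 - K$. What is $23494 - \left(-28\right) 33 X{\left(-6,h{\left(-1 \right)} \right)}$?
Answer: $12406$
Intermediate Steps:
$h{\left(S \right)} = 4$ ($h{\left(S \right)} = 4 + 0 = 4$)
$X{\left(P,M \right)} = -8 - M$ ($X{\left(P,M \right)} = \left(0 - 5\right) - \left(3 + M\right) = -5 - \left(3 + M\right) = -8 - M$)
$23494 - \left(-28\right) 33 X{\left(-6,h{\left(-1 \right)} \right)} = 23494 - \left(-28\right) 33 \left(-8 - 4\right) = 23494 - - 924 \left(-8 - 4\right) = 23494 - \left(-924\right) \left(-12\right) = 23494 - 11088 = 12406$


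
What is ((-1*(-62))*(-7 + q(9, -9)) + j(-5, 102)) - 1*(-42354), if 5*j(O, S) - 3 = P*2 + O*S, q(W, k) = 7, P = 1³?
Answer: 42253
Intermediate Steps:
P = 1
j(O, S) = 1 + O*S/5 (j(O, S) = ⅗ + (1*2 + O*S)/5 = ⅗ + (2 + O*S)/5 = ⅗ + (⅖ + O*S/5) = 1 + O*S/5)
((-1*(-62))*(-7 + q(9, -9)) + j(-5, 102)) - 1*(-42354) = ((-1*(-62))*(-7 + 7) + (1 + (⅕)*(-5)*102)) - 1*(-42354) = (62*0 + (1 - 102)) + 42354 = (0 - 101) + 42354 = -101 + 42354 = 42253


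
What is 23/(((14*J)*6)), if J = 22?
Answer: 23/1848 ≈ 0.012446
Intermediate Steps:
23/(((14*J)*6)) = 23/(((14*22)*6)) = 23/((308*6)) = 23/1848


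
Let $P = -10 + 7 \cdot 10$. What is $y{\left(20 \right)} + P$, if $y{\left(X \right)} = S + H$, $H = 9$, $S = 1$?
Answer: $70$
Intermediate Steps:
$y{\left(X \right)} = 10$ ($y{\left(X \right)} = 1 + 9 = 10$)
$P = 60$ ($P = -10 + 70 = 60$)
$y{\left(20 \right)} + P = 10 + 60 = 70$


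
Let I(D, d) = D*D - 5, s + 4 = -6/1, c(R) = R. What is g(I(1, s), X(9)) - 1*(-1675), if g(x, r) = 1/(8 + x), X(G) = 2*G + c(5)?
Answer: 6701/4 ≈ 1675.3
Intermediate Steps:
s = -10 (s = -4 - 6/1 = -4 - 6*1 = -4 - 6 = -10)
X(G) = 5 + 2*G (X(G) = 2*G + 5 = 5 + 2*G)
I(D, d) = -5 + D² (I(D, d) = D² - 5 = -5 + D²)
g(I(1, s), X(9)) - 1*(-1675) = 1/(8 + (-5 + 1²)) - 1*(-1675) = 1/(8 + (-5 + 1)) + 1675 = 1/(8 - 4) + 1675 = 1/4 + 1675 = ¼ + 1675 = 6701/4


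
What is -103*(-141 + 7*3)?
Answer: 12360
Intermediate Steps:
-103*(-141 + 7*3) = -103*(-141 + 21) = -103*(-120) = 12360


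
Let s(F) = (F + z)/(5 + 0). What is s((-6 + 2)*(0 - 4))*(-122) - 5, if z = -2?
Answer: -1733/5 ≈ -346.60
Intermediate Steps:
s(F) = -⅖ + F/5 (s(F) = (F - 2)/(5 + 0) = (-2 + F)/5 = (-2 + F)*(⅕) = -⅖ + F/5)
s((-6 + 2)*(0 - 4))*(-122) - 5 = (-⅖ + ((-6 + 2)*(0 - 4))/5)*(-122) - 5 = (-⅖ + (-4*(-4))/5)*(-122) - 5 = (-⅖ + (⅕)*16)*(-122) - 5 = (-⅖ + 16/5)*(-122) - 5 = (14/5)*(-122) - 5 = -1708/5 - 5 = -1733/5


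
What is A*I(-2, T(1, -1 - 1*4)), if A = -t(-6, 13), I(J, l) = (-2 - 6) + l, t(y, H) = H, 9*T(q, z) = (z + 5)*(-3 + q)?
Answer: 104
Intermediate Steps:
T(q, z) = (-3 + q)*(5 + z)/9 (T(q, z) = ((z + 5)*(-3 + q))/9 = ((5 + z)*(-3 + q))/9 = ((-3 + q)*(5 + z))/9 = (-3 + q)*(5 + z)/9)
I(J, l) = -8 + l
A = -13 (A = -1*13 = -13)
A*I(-2, T(1, -1 - 1*4)) = -13*(-8 + (-5/3 - (-1 - 1*4)/3 + (5/9)*1 + (⅑)*1*(-1 - 1*4))) = -13*(-8 + (-5/3 - (-1 - 4)/3 + 5/9 + (⅑)*1*(-1 - 4))) = -13*(-8 + (-5/3 - ⅓*(-5) + 5/9 + (⅑)*1*(-5))) = -13*(-8 + (-5/3 + 5/3 + 5/9 - 5/9)) = -13*(-8 + 0) = -13*(-8) = 104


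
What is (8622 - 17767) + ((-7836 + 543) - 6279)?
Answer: -22717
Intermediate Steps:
(8622 - 17767) + ((-7836 + 543) - 6279) = -9145 + (-7293 - 6279) = -9145 - 13572 = -22717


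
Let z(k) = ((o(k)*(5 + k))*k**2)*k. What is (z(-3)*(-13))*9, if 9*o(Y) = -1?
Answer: -702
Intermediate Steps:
o(Y) = -1/9 (o(Y) = (1/9)*(-1) = -1/9)
z(k) = k**3*(-5/9 - k/9) (z(k) = ((-(5 + k)/9)*k**2)*k = ((-5/9 - k/9)*k**2)*k = (k**2*(-5/9 - k/9))*k = k**3*(-5/9 - k/9))
(z(-3)*(-13))*9 = (((1/9)*(-3)**3*(-5 - 1*(-3)))*(-13))*9 = (((1/9)*(-27)*(-5 + 3))*(-13))*9 = (((1/9)*(-27)*(-2))*(-13))*9 = (6*(-13))*9 = -78*9 = -702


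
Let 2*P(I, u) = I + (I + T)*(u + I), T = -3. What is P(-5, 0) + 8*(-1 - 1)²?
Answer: 99/2 ≈ 49.500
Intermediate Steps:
P(I, u) = I/2 + (-3 + I)*(I + u)/2 (P(I, u) = (I + (I - 3)*(u + I))/2 = (I + (-3 + I)*(I + u))/2 = I/2 + (-3 + I)*(I + u)/2)
P(-5, 0) + 8*(-1 - 1)² = ((½)*(-5)² - 1*(-5) - 3/2*0 + (½)*(-5)*0) + 8*(-1 - 1)² = ((½)*25 + 5 + 0 + 0) + 8*(-2)² = (25/2 + 5 + 0 + 0) + 8*4 = 35/2 + 32 = 99/2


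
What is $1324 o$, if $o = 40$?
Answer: $52960$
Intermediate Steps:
$1324 o = 1324 \cdot 40 = 52960$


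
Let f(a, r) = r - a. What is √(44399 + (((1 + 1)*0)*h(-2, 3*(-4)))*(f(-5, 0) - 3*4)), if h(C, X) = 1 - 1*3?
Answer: √44399 ≈ 210.71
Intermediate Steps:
h(C, X) = -2 (h(C, X) = 1 - 3 = -2)
√(44399 + (((1 + 1)*0)*h(-2, 3*(-4)))*(f(-5, 0) - 3*4)) = √(44399 + (((1 + 1)*0)*(-2))*((0 - 1*(-5)) - 3*4)) = √(44399 + ((2*0)*(-2))*((0 + 5) - 12)) = √(44399 + (0*(-2))*(5 - 12)) = √(44399 + 0*(-7)) = √(44399 + 0) = √44399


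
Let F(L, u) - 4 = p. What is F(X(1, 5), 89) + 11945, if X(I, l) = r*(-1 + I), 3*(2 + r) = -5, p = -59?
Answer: 11890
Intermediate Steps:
r = -11/3 (r = -2 + (⅓)*(-5) = -2 - 5/3 = -11/3 ≈ -3.6667)
X(I, l) = 11/3 - 11*I/3 (X(I, l) = -11*(-1 + I)/3 = 11/3 - 11*I/3)
F(L, u) = -55 (F(L, u) = 4 - 59 = -55)
F(X(1, 5), 89) + 11945 = -55 + 11945 = 11890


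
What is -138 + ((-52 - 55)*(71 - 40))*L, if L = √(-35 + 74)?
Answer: -138 - 3317*√39 ≈ -20853.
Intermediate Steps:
L = √39 ≈ 6.2450
-138 + ((-52 - 55)*(71 - 40))*L = -138 + ((-52 - 55)*(71 - 40))*√39 = -138 + (-107*31)*√39 = -138 - 3317*√39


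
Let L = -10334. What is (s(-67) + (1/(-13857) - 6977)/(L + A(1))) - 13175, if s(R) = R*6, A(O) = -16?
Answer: -194711598086/14341995 ≈ -13576.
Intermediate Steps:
s(R) = 6*R
(s(-67) + (1/(-13857) - 6977)/(L + A(1))) - 13175 = (6*(-67) + (1/(-13857) - 6977)/(-10334 - 16)) - 13175 = (-402 + (-1/13857 - 6977)/(-10350)) - 13175 = (-402 - 96680290/13857*(-1/10350)) - 13175 = (-402 + 9668029/14341995) - 13175 = -5755813961/14341995 - 13175 = -194711598086/14341995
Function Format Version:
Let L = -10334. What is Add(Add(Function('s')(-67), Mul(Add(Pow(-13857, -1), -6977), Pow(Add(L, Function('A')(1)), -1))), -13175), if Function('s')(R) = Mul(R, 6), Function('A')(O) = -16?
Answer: Rational(-194711598086, 14341995) ≈ -13576.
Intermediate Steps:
Function('s')(R) = Mul(6, R)
Add(Add(Function('s')(-67), Mul(Add(Pow(-13857, -1), -6977), Pow(Add(L, Function('A')(1)), -1))), -13175) = Add(Add(Mul(6, -67), Mul(Add(Pow(-13857, -1), -6977), Pow(Add(-10334, -16), -1))), -13175) = Add(Add(-402, Mul(Add(Rational(-1, 13857), -6977), Pow(-10350, -1))), -13175) = Add(Add(-402, Mul(Rational(-96680290, 13857), Rational(-1, 10350))), -13175) = Add(Add(-402, Rational(9668029, 14341995)), -13175) = Add(Rational(-5755813961, 14341995), -13175) = Rational(-194711598086, 14341995)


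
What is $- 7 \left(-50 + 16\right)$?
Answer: $238$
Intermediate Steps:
$- 7 \left(-50 + 16\right) = \left(-7\right) \left(-34\right) = 238$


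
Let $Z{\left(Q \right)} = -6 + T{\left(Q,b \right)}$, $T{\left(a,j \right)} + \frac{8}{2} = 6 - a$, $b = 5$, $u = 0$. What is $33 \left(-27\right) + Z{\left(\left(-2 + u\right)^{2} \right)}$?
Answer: $-899$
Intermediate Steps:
$T{\left(a,j \right)} = 2 - a$ ($T{\left(a,j \right)} = -4 - \left(-6 + a\right) = 2 - a$)
$Z{\left(Q \right)} = -4 - Q$ ($Z{\left(Q \right)} = -6 - \left(-2 + Q\right) = -4 - Q$)
$33 \left(-27\right) + Z{\left(\left(-2 + u\right)^{2} \right)} = 33 \left(-27\right) - \left(4 + \left(-2 + 0\right)^{2}\right) = -891 - 8 = -899$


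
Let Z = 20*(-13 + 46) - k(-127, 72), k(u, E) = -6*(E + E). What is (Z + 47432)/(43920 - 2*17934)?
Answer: 12239/2013 ≈ 6.0800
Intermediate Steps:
k(u, E) = -12*E
Z = 1524 (Z = 20*(-13 + 46) - (-12)*72 = 20*33 - 1*(-864) = 660 + 864 = 1524)
(Z + 47432)/(43920 - 2*17934) = (1524 + 47432)/(43920 - 2*17934) = 48956/(43920 - 35868) = 48956/8052 = 48956*(1/8052) = 12239/2013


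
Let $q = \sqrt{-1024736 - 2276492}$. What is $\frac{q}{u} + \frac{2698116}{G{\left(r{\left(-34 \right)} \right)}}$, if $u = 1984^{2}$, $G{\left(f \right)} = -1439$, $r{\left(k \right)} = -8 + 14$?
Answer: $- \frac{2698116}{1439} + \frac{7 i \sqrt{16843}}{1968128} \approx -1875.0 + 0.00046159 i$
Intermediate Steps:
$r{\left(k \right)} = 6$
$q = 14 i \sqrt{16843}$ ($q = \sqrt{-3301228} = 14 i \sqrt{16843} \approx 1816.9 i$)
$u = 3936256$
$\frac{q}{u} + \frac{2698116}{G{\left(r{\left(-34 \right)} \right)}} = \frac{14 i \sqrt{16843}}{3936256} + \frac{2698116}{-1439} = 14 i \sqrt{16843} \cdot \frac{1}{3936256} + 2698116 \left(- \frac{1}{1439}\right) = \frac{7 i \sqrt{16843}}{1968128} - \frac{2698116}{1439} = - \frac{2698116}{1439} + \frac{7 i \sqrt{16843}}{1968128}$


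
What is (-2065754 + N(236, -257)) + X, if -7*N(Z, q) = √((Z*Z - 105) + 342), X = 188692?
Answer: -1877062 - √55933/7 ≈ -1.8771e+6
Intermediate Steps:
N(Z, q) = -√(237 + Z²)/7 (N(Z, q) = -√((Z*Z - 105) + 342)/7 = -√((Z² - 105) + 342)/7 = -√((-105 + Z²) + 342)/7 = -√(237 + Z²)/7)
(-2065754 + N(236, -257)) + X = (-2065754 - √(237 + 236²)/7) + 188692 = (-2065754 - √(237 + 55696)/7) + 188692 = (-2065754 - √55933/7) + 188692 = -1877062 - √55933/7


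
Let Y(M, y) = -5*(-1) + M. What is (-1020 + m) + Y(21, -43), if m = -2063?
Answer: -3057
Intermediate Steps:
Y(M, y) = 5 + M
(-1020 + m) + Y(21, -43) = (-1020 - 2063) + (5 + 21) = -3083 + 26 = -3057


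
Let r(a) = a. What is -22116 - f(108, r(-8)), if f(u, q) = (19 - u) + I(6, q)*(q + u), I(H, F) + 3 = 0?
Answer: -21727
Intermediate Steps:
I(H, F) = -3 (I(H, F) = -3 + 0 = -3)
f(u, q) = 19 - 4*u - 3*q (f(u, q) = (19 - u) - 3*(q + u) = (19 - u) + (-3*q - 3*u) = 19 - 4*u - 3*q)
-22116 - f(108, r(-8)) = -22116 - (19 - 4*108 - 3*(-8)) = -22116 - (19 - 432 + 24) = -22116 - 1*(-389) = -22116 + 389 = -21727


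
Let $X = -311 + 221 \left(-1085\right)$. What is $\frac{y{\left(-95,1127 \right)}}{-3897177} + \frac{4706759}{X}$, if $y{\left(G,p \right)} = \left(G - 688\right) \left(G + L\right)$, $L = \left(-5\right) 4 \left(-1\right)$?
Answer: $- \frac{149245305341}{7607289504} \approx -19.619$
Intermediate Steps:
$L = 20$ ($L = \left(-20\right) \left(-1\right) = 20$)
$X = -240096$ ($X = -311 - 239785 = -240096$)
$y{\left(G,p \right)} = \left(-688 + G\right) \left(20 + G\right)$ ($y{\left(G,p \right)} = \left(G - 688\right) \left(G + 20\right) = \left(-688 + G\right) \left(20 + G\right)$)
$\frac{y{\left(-95,1127 \right)}}{-3897177} + \frac{4706759}{X} = \frac{-13760 + \left(-95\right)^{2} - -63460}{-3897177} + \frac{4706759}{-240096} = \left(-13760 + 9025 + 63460\right) \left(- \frac{1}{3897177}\right) + 4706759 \left(- \frac{1}{240096}\right) = 58725 \left(- \frac{1}{3897177}\right) - \frac{114799}{5856} = - \frac{19575}{1299059} - \frac{114799}{5856} = - \frac{149245305341}{7607289504}$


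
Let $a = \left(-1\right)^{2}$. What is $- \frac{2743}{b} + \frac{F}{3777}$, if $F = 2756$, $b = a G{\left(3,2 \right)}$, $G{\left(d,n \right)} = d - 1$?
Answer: $- \frac{10354799}{7554} \approx -1370.8$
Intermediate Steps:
$a = 1$
$G{\left(d,n \right)} = -1 + d$
$b = 2$ ($b = 1 \left(-1 + 3\right) = 1 \cdot 2 = 2$)
$- \frac{2743}{b} + \frac{F}{3777} = - \frac{2743}{2} + \frac{2756}{3777} = - \frac{10354799}{7554}$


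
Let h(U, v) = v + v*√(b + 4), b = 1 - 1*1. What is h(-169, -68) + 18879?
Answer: 18675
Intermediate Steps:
b = 0 (b = 1 - 1 = 0)
h(U, v) = 3*v (h(U, v) = v + v*√(0 + 4) = v + v*√4 = v + v*2 = v + 2*v = 3*v)
h(-169, -68) + 18879 = 3*(-68) + 18879 = -204 + 18879 = 18675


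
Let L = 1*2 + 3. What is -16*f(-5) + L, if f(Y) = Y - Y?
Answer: 5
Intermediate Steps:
L = 5 (L = 2 + 3 = 5)
f(Y) = 0
-16*f(-5) + L = -16*0 + 5 = 0 + 5 = 5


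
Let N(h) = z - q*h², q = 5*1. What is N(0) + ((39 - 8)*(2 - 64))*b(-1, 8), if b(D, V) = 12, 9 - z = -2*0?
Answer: -23055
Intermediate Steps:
q = 5
z = 9 (z = 9 - (-2)*0 = 9 - 1*0 = 9 + 0 = 9)
N(h) = 9 - 5*h²
N(0) + ((39 - 8)*(2 - 64))*b(-1, 8) = (9 - 5*0²) + ((39 - 8)*(2 - 64))*12 = (9 - 5*0) + (31*(-62))*12 = (9 + 0) - 1922*12 = 9 - 23064 = -23055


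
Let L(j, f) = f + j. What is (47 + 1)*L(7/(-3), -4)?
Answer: -304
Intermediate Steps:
(47 + 1)*L(7/(-3), -4) = (47 + 1)*(-4 + 7/(-3)) = 48*(-4 + 7*(-1/3)) = 48*(-4 - 7/3) = 48*(-19/3) = -304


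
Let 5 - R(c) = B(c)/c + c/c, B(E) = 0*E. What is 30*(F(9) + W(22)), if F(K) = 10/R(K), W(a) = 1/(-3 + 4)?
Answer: 105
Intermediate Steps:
B(E) = 0
W(a) = 1 (W(a) = 1/1 = 1)
R(c) = 4 (R(c) = 5 - (0/c + c/c) = 5 - (0 + 1) = 5 - 1*1 = 5 - 1 = 4)
F(K) = 5/2 (F(K) = 10/4 = 10*(¼) = 5/2)
30*(F(9) + W(22)) = 30*(5/2 + 1) = 30*(7/2) = 105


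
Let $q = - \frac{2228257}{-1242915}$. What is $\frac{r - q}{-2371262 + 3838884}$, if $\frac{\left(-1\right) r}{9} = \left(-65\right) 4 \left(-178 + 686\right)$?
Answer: $\frac{1477475690543}{1824129398130} \approx 0.80996$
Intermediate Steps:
$r = 1188720$ ($r = - 9 \left(-65\right) 4 \left(-178 + 686\right) = - 9 \left(\left(-260\right) 508\right) = \left(-9\right) \left(-132080\right) = 1188720$)
$q = \frac{2228257}{1242915}$ ($q = \left(-2228257\right) \left(- \frac{1}{1242915}\right) = \frac{2228257}{1242915} \approx 1.7928$)
$\frac{r - q}{-2371262 + 3838884} = \frac{1188720 - \frac{2228257}{1242915}}{-2371262 + 3838884} = \frac{1188720 - \frac{2228257}{1242915}}{1467622} = \frac{1477475690543}{1242915} \cdot \frac{1}{1467622} = \frac{1477475690543}{1824129398130}$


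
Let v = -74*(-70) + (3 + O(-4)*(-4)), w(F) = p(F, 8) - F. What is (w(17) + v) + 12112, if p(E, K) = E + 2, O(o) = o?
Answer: 17313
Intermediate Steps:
p(E, K) = 2 + E
w(F) = 2 (w(F) = (2 + F) - F = 2)
v = 5199 (v = -74*(-70) + (3 - 4*(-4)) = 5180 + (3 + 16) = 5180 + 19 = 5199)
(w(17) + v) + 12112 = (2 + 5199) + 12112 = 5201 + 12112 = 17313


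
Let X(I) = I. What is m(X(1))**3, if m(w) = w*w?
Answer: 1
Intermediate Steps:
m(w) = w**2
m(X(1))**3 = (1**2)**3 = 1**3 = 1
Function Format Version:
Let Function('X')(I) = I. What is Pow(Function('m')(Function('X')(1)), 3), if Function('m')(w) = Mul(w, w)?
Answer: 1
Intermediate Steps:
Function('m')(w) = Pow(w, 2)
Pow(Function('m')(Function('X')(1)), 3) = Pow(Pow(1, 2), 3) = Pow(1, 3) = 1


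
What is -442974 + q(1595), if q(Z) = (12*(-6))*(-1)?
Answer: -442902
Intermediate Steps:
q(Z) = 72 (q(Z) = -72*(-1) = 72)
-442974 + q(1595) = -442974 + 72 = -442902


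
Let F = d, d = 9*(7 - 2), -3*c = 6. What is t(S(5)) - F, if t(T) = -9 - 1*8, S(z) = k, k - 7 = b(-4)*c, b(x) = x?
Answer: -62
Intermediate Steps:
c = -2 (c = -1/3*6 = -2)
k = 15 (k = 7 - 4*(-2) = 7 + 8 = 15)
S(z) = 15
t(T) = -17 (t(T) = -9 - 8 = -17)
d = 45 (d = 9*5 = 45)
F = 45
t(S(5)) - F = -17 - 1*45 = -17 - 45 = -62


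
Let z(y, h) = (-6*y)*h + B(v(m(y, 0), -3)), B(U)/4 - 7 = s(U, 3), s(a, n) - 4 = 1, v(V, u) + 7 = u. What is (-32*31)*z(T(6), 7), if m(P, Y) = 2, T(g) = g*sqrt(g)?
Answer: -47616 + 249984*sqrt(6) ≈ 5.6472e+5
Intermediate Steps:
T(g) = g**(3/2)
v(V, u) = -7 + u
s(a, n) = 5 (s(a, n) = 4 + 1 = 5)
B(U) = 48 (B(U) = 28 + 4*5 = 28 + 20 = 48)
z(y, h) = 48 - 6*h*y (z(y, h) = (-6*y)*h + 48 = -6*h*y + 48 = 48 - 6*h*y)
(-32*31)*z(T(6), 7) = (-32*31)*(48 - 6*7*6**(3/2)) = -992*(48 - 6*7*6*sqrt(6)) = -992*(48 - 252*sqrt(6)) = -47616 + 249984*sqrt(6)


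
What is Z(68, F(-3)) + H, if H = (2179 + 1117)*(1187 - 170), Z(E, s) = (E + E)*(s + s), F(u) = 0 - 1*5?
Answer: 3350672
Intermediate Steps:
F(u) = -5 (F(u) = 0 - 5 = -5)
Z(E, s) = 4*E*s (Z(E, s) = (2*E)*(2*s) = 4*E*s)
H = 3352032 (H = 3296*1017 = 3352032)
Z(68, F(-3)) + H = 4*68*(-5) + 3352032 = -1360 + 3352032 = 3350672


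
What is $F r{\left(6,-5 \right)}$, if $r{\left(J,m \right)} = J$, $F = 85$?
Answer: $510$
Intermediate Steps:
$F r{\left(6,-5 \right)} = 85 \cdot 6 = 510$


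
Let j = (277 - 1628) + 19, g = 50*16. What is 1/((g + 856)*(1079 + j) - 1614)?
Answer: -1/420582 ≈ -2.3777e-6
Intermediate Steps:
g = 800
j = -1332 (j = -1351 + 19 = -1332)
1/((g + 856)*(1079 + j) - 1614) = 1/((800 + 856)*(1079 - 1332) - 1614) = 1/(1656*(-253) - 1614) = 1/(-418968 - 1614) = 1/(-420582) = -1/420582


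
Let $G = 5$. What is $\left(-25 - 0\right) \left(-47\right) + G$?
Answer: $1180$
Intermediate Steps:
$\left(-25 - 0\right) \left(-47\right) + G = \left(-25 - 0\right) \left(-47\right) + 5 = \left(-25 + 0\right) \left(-47\right) + 5 = \left(-25\right) \left(-47\right) + 5 = 1175 + 5 = 1180$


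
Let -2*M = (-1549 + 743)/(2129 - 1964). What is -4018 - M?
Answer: -663373/165 ≈ -4020.4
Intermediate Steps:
M = 403/165 (M = -(-1549 + 743)/(2*(2129 - 1964)) = -(-403)/165 = -½*(-806/165) = 403/165 ≈ 2.4424)
-4018 - M = -4018 - 1*403/165 = -4018 - 403/165 = -663373/165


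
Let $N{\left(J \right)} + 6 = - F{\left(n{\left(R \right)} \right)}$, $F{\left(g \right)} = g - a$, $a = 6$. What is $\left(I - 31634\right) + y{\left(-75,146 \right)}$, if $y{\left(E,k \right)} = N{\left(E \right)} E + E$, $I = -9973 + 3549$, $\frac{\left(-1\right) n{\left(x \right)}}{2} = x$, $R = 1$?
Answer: $-38283$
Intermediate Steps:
$n{\left(x \right)} = - 2 x$
$F{\left(g \right)} = -6 + g$ ($F{\left(g \right)} = g - 6 = -6 + g$)
$N{\left(J \right)} = 2$ ($N{\left(J \right)} = -6 - \left(-6 - 2\right) = -6 - -8 = -6 + 8 = 2$)
$I = -6424$
$y{\left(E,k \right)} = 3 E$ ($y{\left(E,k \right)} = 2 E + E = 3 E$)
$\left(I - 31634\right) + y{\left(-75,146 \right)} = \left(-6424 - 31634\right) + 3 \left(-75\right) = -38058 - 225 = -38283$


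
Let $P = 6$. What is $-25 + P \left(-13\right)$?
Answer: $-103$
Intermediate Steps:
$-25 + P \left(-13\right) = -25 + 6 \left(-13\right) = -25 - 78 = -103$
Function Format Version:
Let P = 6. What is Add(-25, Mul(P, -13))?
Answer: -103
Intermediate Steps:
Add(-25, Mul(P, -13)) = Add(-25, Mul(6, -13)) = Add(-25, -78) = -103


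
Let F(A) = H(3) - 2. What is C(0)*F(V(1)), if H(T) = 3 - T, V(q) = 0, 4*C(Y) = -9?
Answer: 9/2 ≈ 4.5000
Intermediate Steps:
C(Y) = -9/4 (C(Y) = (1/4)*(-9) = -9/4)
F(A) = -2 (F(A) = (3 - 1*3) - 2 = (3 - 3) - 2 = 0 - 2 = -2)
C(0)*F(V(1)) = -9/4*(-2) = 9/2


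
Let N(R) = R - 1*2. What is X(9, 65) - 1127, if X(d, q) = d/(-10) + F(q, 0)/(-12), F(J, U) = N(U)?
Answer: -16916/15 ≈ -1127.7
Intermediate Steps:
N(R) = -2 + R (N(R) = R - 2 = -2 + R)
F(J, U) = -2 + U
X(d, q) = ⅙ - d/10 (X(d, q) = d/(-10) + (-2 + 0)/(-12) = d*(-⅒) - 2*(-1/12) = -d/10 + ⅙ = ⅙ - d/10)
X(9, 65) - 1127 = (⅙ - ⅒*9) - 1127 = (⅙ - 9/10) - 1127 = -11/15 - 1127 = -16916/15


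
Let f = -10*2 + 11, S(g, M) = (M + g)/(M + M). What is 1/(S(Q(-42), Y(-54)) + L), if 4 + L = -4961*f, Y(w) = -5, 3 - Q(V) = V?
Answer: 1/44641 ≈ 2.2401e-5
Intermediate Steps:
Q(V) = 3 - V
S(g, M) = (M + g)/(2*M) (S(g, M) = (M + g)/((2*M)) = (M + g)*(1/(2*M)) = (M + g)/(2*M))
f = -9 (f = -20 + 11 = -9)
L = 44645 (L = -4 - 4961*(-9) = -4 + 44649 = 44645)
1/(S(Q(-42), Y(-54)) + L) = 1/((½)*(-5 + (3 - 1*(-42)))/(-5) + 44645) = 1/((½)*(-⅕)*(-5 + (3 + 42)) + 44645) = 1/((½)*(-⅕)*(-5 + 45) + 44645) = 1/((½)*(-⅕)*40 + 44645) = 1/(-4 + 44645) = 1/44641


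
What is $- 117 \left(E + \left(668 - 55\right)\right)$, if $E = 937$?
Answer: $-181350$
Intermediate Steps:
$- 117 \left(E + \left(668 - 55\right)\right) = - 117 \left(937 + \left(668 - 55\right)\right) = - 117 \left(937 + 613\right) = \left(-117\right) 1550 = -181350$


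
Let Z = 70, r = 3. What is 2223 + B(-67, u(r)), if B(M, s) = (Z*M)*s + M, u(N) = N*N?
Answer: -40054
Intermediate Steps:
u(N) = N²
B(M, s) = M + 70*M*s (B(M, s) = (70*M)*s + M = 70*M*s + M = M + 70*M*s)
2223 + B(-67, u(r)) = 2223 - 67*(1 + 70*3²) = 2223 - 67*(1 + 70*9) = 2223 - 67*(1 + 630) = 2223 - 67*631 = 2223 - 42277 = -40054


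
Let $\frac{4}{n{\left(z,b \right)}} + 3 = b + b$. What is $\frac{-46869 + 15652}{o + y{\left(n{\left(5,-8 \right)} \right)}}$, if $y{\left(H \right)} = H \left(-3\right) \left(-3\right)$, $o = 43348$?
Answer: $- \frac{593123}{823576} \approx -0.72018$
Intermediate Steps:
$n{\left(z,b \right)} = \frac{4}{-3 + 2 b}$ ($n{\left(z,b \right)} = \frac{4}{-3 + \left(b + b\right)} = \frac{4}{-3 + 2 b}$)
$y{\left(H \right)} = 9 H$ ($y{\left(H \right)} = - 3 H \left(-3\right) = 9 H$)
$\frac{-46869 + 15652}{o + y{\left(n{\left(5,-8 \right)} \right)}} = \frac{-46869 + 15652}{43348 + 9 \frac{4}{-3 + 2 \left(-8\right)}} = - \frac{31217}{43348 + 9 \frac{4}{-3 - 16}} = - \frac{31217}{43348 + 9 \frac{4}{-19}} = - \frac{31217}{43348 + 9 \cdot 4 \left(- \frac{1}{19}\right)} = - \frac{31217}{43348 + 9 \left(- \frac{4}{19}\right)} = - \frac{31217}{43348 - \frac{36}{19}} = - \frac{31217}{\frac{823576}{19}} = \left(-31217\right) \frac{19}{823576} = - \frac{593123}{823576}$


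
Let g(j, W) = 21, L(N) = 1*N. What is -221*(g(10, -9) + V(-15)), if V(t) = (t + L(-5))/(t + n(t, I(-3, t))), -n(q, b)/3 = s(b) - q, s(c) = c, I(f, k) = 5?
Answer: -70499/15 ≈ -4699.9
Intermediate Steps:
L(N) = N
n(q, b) = -3*b + 3*q (n(q, b) = -3*(b - q) = -3*b + 3*q)
V(t) = (-5 + t)/(-15 + 4*t) (V(t) = (t - 5)/(t + (-3*5 + 3*t)) = (-5 + t)/(t + (-15 + 3*t)) = (-5 + t)/(-15 + 4*t))
-221*(g(10, -9) + V(-15)) = -221*(21 + (-5 - 15)/(-15 + 4*(-15))) = -221*(21 - 20/(-15 - 60)) = -221*(21 - 20/(-75)) = -221*(21 - 1/75*(-20)) = -221*(21 + 4/15) = -221*319/15 = -70499/15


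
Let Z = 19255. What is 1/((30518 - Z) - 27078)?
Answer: -1/15815 ≈ -6.3231e-5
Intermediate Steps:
1/((30518 - Z) - 27078) = 1/((30518 - 1*19255) - 27078) = 1/((30518 - 19255) - 27078) = 1/(11263 - 27078) = 1/(-15815) = -1/15815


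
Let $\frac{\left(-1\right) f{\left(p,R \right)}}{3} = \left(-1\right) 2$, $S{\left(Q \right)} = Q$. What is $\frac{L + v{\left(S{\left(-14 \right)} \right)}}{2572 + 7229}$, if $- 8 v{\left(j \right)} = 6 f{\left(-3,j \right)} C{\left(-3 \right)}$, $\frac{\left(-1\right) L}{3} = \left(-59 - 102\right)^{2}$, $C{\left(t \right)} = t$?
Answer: $- \frac{51833}{6534} \approx -7.9328$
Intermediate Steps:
$L = -77763$ ($L = - 3 \left(-59 - 102\right)^{2} = - 3 \left(-161\right)^{2} = \left(-3\right) 25921 = -77763$)
$f{\left(p,R \right)} = 6$ ($f{\left(p,R \right)} = - 3 \left(\left(-1\right) 2\right) = \left(-3\right) \left(-2\right) = 6$)
$v{\left(j \right)} = \frac{27}{2}$ ($v{\left(j \right)} = - \frac{6 \cdot 6 \left(-3\right)}{8} = - \frac{36 \left(-3\right)}{8} = \left(- \frac{1}{8}\right) \left(-108\right) = \frac{27}{2}$)
$\frac{L + v{\left(S{\left(-14 \right)} \right)}}{2572 + 7229} = \frac{-77763 + \frac{27}{2}}{2572 + 7229} = - \frac{155499}{2 \cdot 9801} = \left(- \frac{155499}{2}\right) \frac{1}{9801} = - \frac{51833}{6534}$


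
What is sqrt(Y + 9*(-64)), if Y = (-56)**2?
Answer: 16*sqrt(10) ≈ 50.596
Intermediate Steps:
Y = 3136
sqrt(Y + 9*(-64)) = sqrt(3136 + 9*(-64)) = sqrt(3136 - 576) = sqrt(2560) = 16*sqrt(10)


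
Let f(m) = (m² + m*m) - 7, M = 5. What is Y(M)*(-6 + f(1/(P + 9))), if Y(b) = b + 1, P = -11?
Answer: -75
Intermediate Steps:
Y(b) = 1 + b
f(m) = -7 + 2*m² (f(m) = (m² + m²) - 7 = 2*m² - 7 = -7 + 2*m²)
Y(M)*(-6 + f(1/(P + 9))) = (1 + 5)*(-6 + (-7 + 2*(1/(-11 + 9))²)) = 6*(-6 + (-7 + 2*(1/(-2))²)) = 6*(-6 + (-7 + 2*(-½)²)) = 6*(-6 + (-7 + 2*(¼))) = 6*(-6 + (-7 + ½)) = 6*(-6 - 13/2) = 6*(-25/2) = -75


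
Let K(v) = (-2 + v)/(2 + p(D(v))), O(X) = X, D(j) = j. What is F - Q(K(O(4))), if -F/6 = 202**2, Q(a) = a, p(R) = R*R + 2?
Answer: -2448241/10 ≈ -2.4482e+5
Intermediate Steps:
p(R) = 2 + R**2 (p(R) = R**2 + 2 = 2 + R**2)
K(v) = (-2 + v)/(4 + v**2) (K(v) = (-2 + v)/(2 + (2 + v**2)) = (-2 + v)/(4 + v**2))
F = -244824 (F = -6*202**2 = -6*40804 = -244824)
F - Q(K(O(4))) = -244824 - (-2 + 4)/(4 + 4**2) = -244824 - 2/(4 + 16) = -244824 - 2/20 = -244824 - 1*1/10 = -244824 - 1/10 = -2448241/10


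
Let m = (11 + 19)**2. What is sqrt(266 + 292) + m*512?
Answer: 460800 + 3*sqrt(62) ≈ 4.6082e+5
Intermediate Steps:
m = 900 (m = 30**2 = 900)
sqrt(266 + 292) + m*512 = sqrt(266 + 292) + 900*512 = sqrt(558) + 460800 = 3*sqrt(62) + 460800 = 460800 + 3*sqrt(62)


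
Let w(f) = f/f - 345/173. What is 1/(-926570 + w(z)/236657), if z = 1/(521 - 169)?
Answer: -40941661/37935314832942 ≈ -1.0793e-6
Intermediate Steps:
z = 1/352 ≈ 0.0028409
w(f) = -172/173 (w(f) = 1 - 345*1/173 = 1 - 345/173 = -172/173)
1/(-926570 + w(z)/236657) = 1/(-926570 - 172/173/236657) = 1/(-926570 - 172/173*1/236657) = 1/(-926570 - 172/40941661) = 1/(-37935314832942/40941661) = -40941661/37935314832942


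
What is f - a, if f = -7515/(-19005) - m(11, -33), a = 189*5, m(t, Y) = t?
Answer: -1210751/1267 ≈ -955.60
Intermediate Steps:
a = 945
f = -13436/1267 (f = -7515/(-19005) - 1*11 = -7515*(-1/19005) - 11 = 501/1267 - 11 = -13436/1267 ≈ -10.605)
f - a = -13436/1267 - 1*945 = -13436/1267 - 945 = -1210751/1267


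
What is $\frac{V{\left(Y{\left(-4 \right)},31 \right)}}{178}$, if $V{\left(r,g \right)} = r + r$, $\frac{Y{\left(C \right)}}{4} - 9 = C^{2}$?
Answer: $\frac{100}{89} \approx 1.1236$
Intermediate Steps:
$Y{\left(C \right)} = 36 + 4 C^{2}$
$V{\left(r,g \right)} = 2 r$
$\frac{V{\left(Y{\left(-4 \right)},31 \right)}}{178} = \frac{2 \left(36 + 4 \left(-4\right)^{2}\right)}{178} = 2 \left(36 + 4 \cdot 16\right) \frac{1}{178} = 2 \left(36 + 64\right) \frac{1}{178} = 2 \cdot 100 \cdot \frac{1}{178} = 200 \cdot \frac{1}{178} = \frac{100}{89}$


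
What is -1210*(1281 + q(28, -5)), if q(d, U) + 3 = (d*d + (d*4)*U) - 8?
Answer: -1807740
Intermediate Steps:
q(d, U) = -11 + d² + 4*U*d (q(d, U) = -3 + ((d*d + (d*4)*U) - 8) = -3 + ((d² + (4*d)*U) - 8) = -3 + ((d² + 4*U*d) - 8) = -3 + (-8 + d² + 4*U*d) = -11 + d² + 4*U*d)
-1210*(1281 + q(28, -5)) = -1210*(1281 + (-11 + 28² + 4*(-5)*28)) = -1210*(1281 + (-11 + 784 - 560)) = -1210*(1281 + 213) = -1210*1494 = -1807740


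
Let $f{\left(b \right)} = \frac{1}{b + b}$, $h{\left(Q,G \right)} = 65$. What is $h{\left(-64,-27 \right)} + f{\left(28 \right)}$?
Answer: $\frac{3641}{56} \approx 65.018$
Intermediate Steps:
$f{\left(b \right)} = \frac{1}{2 b}$
$h{\left(-64,-27 \right)} + f{\left(28 \right)} = 65 + \frac{1}{2 \cdot 28} = 65 + \frac{1}{2} \cdot \frac{1}{28} = 65 + \frac{1}{56} = \frac{3641}{56}$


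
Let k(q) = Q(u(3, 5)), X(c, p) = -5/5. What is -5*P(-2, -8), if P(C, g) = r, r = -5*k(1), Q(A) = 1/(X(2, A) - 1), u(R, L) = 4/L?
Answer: -25/2 ≈ -12.500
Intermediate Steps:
X(c, p) = -1 (X(c, p) = -5*⅕ = -1)
Q(A) = -½ (Q(A) = 1/(-1 - 1) = 1/(-2) = -½)
k(q) = -½
r = 5/2 (r = -5*(-½) = 5/2 ≈ 2.5000)
P(C, g) = 5/2
-5*P(-2, -8) = -5*5/2 = -25/2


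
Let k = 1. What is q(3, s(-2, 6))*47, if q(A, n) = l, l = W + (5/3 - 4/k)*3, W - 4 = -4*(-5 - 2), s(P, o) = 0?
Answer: 1175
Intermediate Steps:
W = 32 (W = 4 - 4*(-5 - 2) = 4 - 4*(-7) = 4 + 28 = 32)
l = 25 (l = 32 + (5/3 - 4/1)*3 = 32 + (5*(1/3) - 4*1)*3 = 32 + (5/3 - 4)*3 = 32 - 7/3*3 = 32 - 7 = 25)
q(A, n) = 25
q(3, s(-2, 6))*47 = 25*47 = 1175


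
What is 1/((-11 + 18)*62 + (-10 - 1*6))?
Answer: 1/418 ≈ 0.0023923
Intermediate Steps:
1/((-11 + 18)*62 + (-10 - 1*6)) = 1/(7*62 + (-10 - 6)) = 1/(434 - 16) = 1/418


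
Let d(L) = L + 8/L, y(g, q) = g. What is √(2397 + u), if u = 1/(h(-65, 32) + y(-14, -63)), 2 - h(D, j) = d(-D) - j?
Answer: 8*√322187117/2933 ≈ 48.959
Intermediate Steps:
h(D, j) = 2 + D + j + 8/D (h(D, j) = 2 - ((-D + 8/((-D))) - j) = 2 - ((-D + 8*(-1/D)) - j) = 2 - ((-D - 8/D) - j) = 2 - (-D - j - 8/D) = 2 + (D + j + 8/D) = 2 + D + j + 8/D)
u = -65/2933 (u = 1/((2 - 65 + 32 + 8/(-65)) - 14) = 1/((2 - 65 + 32 + 8*(-1/65)) - 14) = 1/((2 - 65 + 32 - 8/65) - 14) = 1/(-2023/65 - 14) = 1/(-2933/65) = -65/2933 ≈ -0.022162)
√(2397 + u) = √(2397 - 65/2933) = √(7030336/2933) = 8*√322187117/2933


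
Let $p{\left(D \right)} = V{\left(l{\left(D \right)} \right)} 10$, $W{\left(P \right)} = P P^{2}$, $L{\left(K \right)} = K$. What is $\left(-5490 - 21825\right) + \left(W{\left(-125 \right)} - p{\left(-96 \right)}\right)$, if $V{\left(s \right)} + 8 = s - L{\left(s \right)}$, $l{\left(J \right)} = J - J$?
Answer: $-1980360$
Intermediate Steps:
$l{\left(J \right)} = 0$
$V{\left(s \right)} = -8$ ($V{\left(s \right)} = -8 + \left(s - s\right) = -8 + 0 = -8$)
$W{\left(P \right)} = P^{3}$
$p{\left(D \right)} = -80$ ($p{\left(D \right)} = \left(-8\right) 10 = -80$)
$\left(-5490 - 21825\right) + \left(W{\left(-125 \right)} - p{\left(-96 \right)}\right) = \left(-5490 - 21825\right) + \left(\left(-125\right)^{3} - -80\right) = -27315 + \left(-1953125 + 80\right) = -27315 - 1953045 = -1980360$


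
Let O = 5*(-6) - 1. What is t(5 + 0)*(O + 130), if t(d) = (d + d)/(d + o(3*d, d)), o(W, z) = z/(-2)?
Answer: 396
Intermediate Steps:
O = -31 (O = -30 - 1 = -31)
o(W, z) = -z/2 (o(W, z) = z*(-½) = -z/2)
t(d) = 4 (t(d) = (d + d)/(d - d/2) = (2*d)/((d/2)) = (2*d)*(2/d) = 4)
t(5 + 0)*(O + 130) = 4*(-31 + 130) = 4*99 = 396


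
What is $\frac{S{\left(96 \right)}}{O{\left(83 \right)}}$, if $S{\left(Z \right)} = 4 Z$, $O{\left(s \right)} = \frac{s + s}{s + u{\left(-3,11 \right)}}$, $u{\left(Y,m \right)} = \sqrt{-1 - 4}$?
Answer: $192 + \frac{192 i \sqrt{5}}{83} \approx 192.0 + 5.1726 i$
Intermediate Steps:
$u{\left(Y,m \right)} = i \sqrt{5}$ ($u{\left(Y,m \right)} = \sqrt{-5} = i \sqrt{5}$)
$O{\left(s \right)} = \frac{2 s}{s + i \sqrt{5}}$ ($O{\left(s \right)} = \frac{s + s}{s + i \sqrt{5}} = \frac{2 s}{s + i \sqrt{5}}$)
$\frac{S{\left(96 \right)}}{O{\left(83 \right)}} = \frac{4 \cdot 96}{2 \cdot 83 \frac{1}{83 + i \sqrt{5}}} = \frac{384}{166 \frac{1}{83 + i \sqrt{5}}} = 384 \left(\frac{1}{2} + \frac{i \sqrt{5}}{166}\right) = 192 + \frac{192 i \sqrt{5}}{83}$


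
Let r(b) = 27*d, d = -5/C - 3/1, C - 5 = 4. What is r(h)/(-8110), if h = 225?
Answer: 48/4055 ≈ 0.011837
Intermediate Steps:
C = 9 (C = 5 + 4 = 9)
d = -32/9 (d = -5/9 - 3/1 = -5*1/9 - 3*1 = -5/9 - 3 = -32/9 ≈ -3.5556)
r(b) = -96 (r(b) = 27*(-32/9) = -96)
r(h)/(-8110) = -96/(-8110) = -96*(-1/8110) = 48/4055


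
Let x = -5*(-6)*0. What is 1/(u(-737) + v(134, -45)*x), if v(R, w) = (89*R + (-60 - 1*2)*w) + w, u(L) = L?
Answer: -1/737 ≈ -0.0013569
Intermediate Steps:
x = 0 (x = 30*0 = 0)
v(R, w) = -61*w + 89*R (v(R, w) = (89*R + (-60 - 2)*w) + w = (89*R - 62*w) + w = (-62*w + 89*R) + w = -61*w + 89*R)
1/(u(-737) + v(134, -45)*x) = 1/(-737 + (-61*(-45) + 89*134)*0) = 1/(-737 + (2745 + 11926)*0) = 1/(-737 + 14671*0) = 1/(-737 + 0) = 1/(-737) = -1/737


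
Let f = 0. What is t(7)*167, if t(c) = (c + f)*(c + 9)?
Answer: 18704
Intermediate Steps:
t(c) = c*(9 + c) (t(c) = (c + 0)*(c + 9) = c*(9 + c))
t(7)*167 = (7*(9 + 7))*167 = (7*16)*167 = 112*167 = 18704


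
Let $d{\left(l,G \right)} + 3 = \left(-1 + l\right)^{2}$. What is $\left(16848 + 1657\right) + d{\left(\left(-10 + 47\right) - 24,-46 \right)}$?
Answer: $18646$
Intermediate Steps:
$d{\left(l,G \right)} = -3 + \left(-1 + l\right)^{2}$
$\left(16848 + 1657\right) + d{\left(\left(-10 + 47\right) - 24,-46 \right)} = \left(16848 + 1657\right) - \left(3 - \left(-1 + \left(\left(-10 + 47\right) - 24\right)\right)^{2}\right) = 18505 - \left(3 - \left(-1 + \left(37 - 24\right)\right)^{2}\right) = 18505 - \left(3 - \left(-1 + 13\right)^{2}\right) = 18505 - \left(3 - 12^{2}\right) = 18505 + \left(-3 + 144\right) = 18505 + 141 = 18646$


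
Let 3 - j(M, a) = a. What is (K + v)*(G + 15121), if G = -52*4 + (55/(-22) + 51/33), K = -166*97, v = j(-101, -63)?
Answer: -2630425170/11 ≈ -2.3913e+8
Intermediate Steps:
j(M, a) = 3 - a
v = 66 (v = 3 - 1*(-63) = 3 + 63 = 66)
K = -16102
G = -4597/22 (G = -208 + (55*(-1/22) + 51*(1/33)) = -208 + (-5/2 + 17/11) = -208 - 21/22 = -4597/22 ≈ -208.95)
(K + v)*(G + 15121) = (-16102 + 66)*(-4597/22 + 15121) = -16036*328065/22 = -2630425170/11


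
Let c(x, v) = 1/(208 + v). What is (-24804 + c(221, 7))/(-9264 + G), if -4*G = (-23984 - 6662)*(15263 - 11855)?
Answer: -5332859/5611742520 ≈ -0.00095030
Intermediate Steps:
G = 26110392 (G = -(-23984 - 6662)*(15263 - 11855)/4 = -(-15323)*3408/2 = -¼*(-104441568) = 26110392)
(-24804 + c(221, 7))/(-9264 + G) = (-24804 + 1/(208 + 7))/(-9264 + 26110392) = (-24804 + 1/215)/26101128 = (-24804 + 1/215)*(1/26101128) = -5332859/215*1/26101128 = -5332859/5611742520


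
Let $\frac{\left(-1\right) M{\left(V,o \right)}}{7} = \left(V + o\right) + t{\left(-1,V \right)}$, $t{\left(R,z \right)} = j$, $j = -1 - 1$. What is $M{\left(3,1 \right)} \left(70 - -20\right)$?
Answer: $-1260$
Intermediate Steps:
$j = -2$ ($j = -1 - 1 = -2$)
$t{\left(R,z \right)} = -2$
$M{\left(V,o \right)} = 14 - 7 V - 7 o$ ($M{\left(V,o \right)} = - 7 \left(\left(V + o\right) - 2\right) = - 7 \left(-2 + V + o\right) = 14 - 7 V - 7 o$)
$M{\left(3,1 \right)} \left(70 - -20\right) = \left(14 - 21 - 7\right) \left(70 - -20\right) = \left(14 - 21 - 7\right) \left(70 + 20\right) = \left(-14\right) 90 = -1260$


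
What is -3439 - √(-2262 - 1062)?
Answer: -3439 - 2*I*√831 ≈ -3439.0 - 57.654*I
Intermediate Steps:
-3439 - √(-2262 - 1062) = -3439 - √(-3324) = -3439 - 2*I*√831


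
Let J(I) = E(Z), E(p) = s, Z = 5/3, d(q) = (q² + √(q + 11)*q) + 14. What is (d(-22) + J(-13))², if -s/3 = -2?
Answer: 248692 - 22176*I*√11 ≈ 2.4869e+5 - 73550.0*I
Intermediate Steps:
s = 6 (s = -3*(-2) = 6)
d(q) = 14 + q² + q*√(11 + q) (d(q) = (q² + √(11 + q)*q) + 14 = (q² + q*√(11 + q)) + 14 = 14 + q² + q*√(11 + q))
Z = 5/3 (Z = 5*(⅓) = 5/3 ≈ 1.6667)
E(p) = 6
J(I) = 6
(d(-22) + J(-13))² = ((14 + (-22)² - 22*√(11 - 22)) + 6)² = ((14 + 484 - 22*I*√11) + 6)² = ((498 - 22*I*√11) + 6)² = (504 - 22*I*√11)²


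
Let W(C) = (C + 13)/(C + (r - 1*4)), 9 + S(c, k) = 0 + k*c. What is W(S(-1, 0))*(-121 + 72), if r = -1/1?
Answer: 14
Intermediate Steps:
r = -1 (r = -1*1 = -1)
S(c, k) = -9 + c*k (S(c, k) = -9 + (0 + k*c) = -9 + (0 + c*k) = -9 + c*k)
W(C) = (13 + C)/(-5 + C) (W(C) = (C + 13)/(C + (-1 - 1*4)) = (13 + C)/(C + (-1 - 4)) = (13 + C)/(C - 5) = (13 + C)/(-5 + C))
W(S(-1, 0))*(-121 + 72) = ((13 + (-9 - 1*0))/(-5 + (-9 - 1*0)))*(-121 + 72) = ((13 + (-9 + 0))/(-5 + (-9 + 0)))*(-49) = ((13 - 9)/(-5 - 9))*(-49) = (4/(-14))*(-49) = -1/14*4*(-49) = -2/7*(-49) = 14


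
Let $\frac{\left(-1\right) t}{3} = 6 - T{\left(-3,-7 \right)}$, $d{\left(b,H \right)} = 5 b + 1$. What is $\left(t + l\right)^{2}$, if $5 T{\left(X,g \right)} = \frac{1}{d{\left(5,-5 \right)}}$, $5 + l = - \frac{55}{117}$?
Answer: $\frac{752569489}{1368900} \approx 549.76$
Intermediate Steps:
$d{\left(b,H \right)} = 1 + 5 b$
$l = - \frac{640}{117}$ ($l = -5 - \frac{55}{117} = - \frac{640}{117} \approx -5.4701$)
$T{\left(X,g \right)} = \frac{1}{130}$ ($T{\left(X,g \right)} = \frac{1}{5 \left(1 + 5 \cdot 5\right)} = \frac{1}{5 \left(1 + 25\right)} = \frac{1}{5 \cdot 26} = \frac{1}{5} \cdot \frac{1}{26} = \frac{1}{130}$)
$t = - \frac{2337}{130}$ ($t = - 3 \left(6 - \frac{1}{130}\right) = \left(-3\right) \frac{779}{130} = - \frac{2337}{130} \approx -17.977$)
$\left(t + l\right)^{2} = \left(- \frac{2337}{130} - \frac{640}{117}\right)^{2} = \left(- \frac{27433}{1170}\right)^{2} = \frac{752569489}{1368900}$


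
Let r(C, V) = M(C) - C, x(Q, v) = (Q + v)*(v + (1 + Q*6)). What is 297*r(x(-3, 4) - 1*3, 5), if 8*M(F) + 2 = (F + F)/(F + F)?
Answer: 37719/8 ≈ 4714.9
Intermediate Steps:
x(Q, v) = (Q + v)*(1 + v + 6*Q) (x(Q, v) = (Q + v)*(v + (1 + 6*Q)) = (Q + v)*(1 + v + 6*Q))
M(F) = -1/8 (M(F) = -1/4 + ((F + F)/(F + F))/8 = -1/4 + ((2*F)/((2*F)))/8 = -1/4 + ((2*F)*(1/(2*F)))/8 = -1/4 + (1/8)*1 = -1/4 + 1/8 = -1/8)
r(C, V) = -1/8 - C
297*r(x(-3, 4) - 1*3, 5) = 297*(-1/8 - ((-3 + 4 + 4**2 + 6*(-3)**2 + 7*(-3)*4) - 1*3)) = 297*(-1/8 - ((-3 + 4 + 16 + 6*9 - 84) - 3)) = 297*(-1/8 - ((-3 + 4 + 16 + 54 - 84) - 3)) = 297*(-1/8 - (-13 - 3)) = 297*(-1/8 - 1*(-16)) = 297*(-1/8 + 16) = 297*(127/8) = 37719/8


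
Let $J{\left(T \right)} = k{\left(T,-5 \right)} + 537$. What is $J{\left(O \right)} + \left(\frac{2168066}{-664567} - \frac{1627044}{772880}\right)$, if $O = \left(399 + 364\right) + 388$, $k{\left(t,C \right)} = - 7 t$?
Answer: $- \frac{966314654414807}{128407635740} \approx -7525.4$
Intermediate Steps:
$O = 1151$ ($O = 763 + 388 = 1151$)
$J{\left(T \right)} = 537 - 7 T$ ($J{\left(T \right)} = - 7 T + 537 = 537 - 7 T$)
$J{\left(O \right)} + \left(\frac{2168066}{-664567} - \frac{1627044}{772880}\right) = \left(537 - 8057\right) + \left(\frac{2168066}{-664567} - \frac{1627044}{772880}\right) = \left(537 - 8057\right) + \left(2168066 \left(- \frac{1}{664567}\right) - \frac{406761}{193220}\right) = -7520 - \frac{689233650007}{128407635740} = - \frac{966314654414807}{128407635740}$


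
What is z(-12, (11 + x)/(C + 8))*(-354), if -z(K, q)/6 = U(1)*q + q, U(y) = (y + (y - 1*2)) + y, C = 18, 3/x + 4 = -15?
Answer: 437544/247 ≈ 1771.4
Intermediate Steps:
x = -3/19 (x = 3/(-4 - 15) = 3/(-19) = 3*(-1/19) = -3/19 ≈ -0.15789)
U(y) = -2 + 3*y (U(y) = (y + (y - 2)) + y = (y + (-2 + y)) + y = (-2 + 2*y) + y = -2 + 3*y)
z(K, q) = -12*q (z(K, q) = -6*((-2 + 3*1)*q + q) = -6*((-2 + 3)*q + q) = -6*(1*q + q) = -6*(q + q) = -12*q)
z(-12, (11 + x)/(C + 8))*(-354) = -12*(11 - 3/19)/(18 + 8)*(-354) = -2472/(19*26)*(-354) = -12*103/247*(-354) = -1236/247*(-354) = 437544/247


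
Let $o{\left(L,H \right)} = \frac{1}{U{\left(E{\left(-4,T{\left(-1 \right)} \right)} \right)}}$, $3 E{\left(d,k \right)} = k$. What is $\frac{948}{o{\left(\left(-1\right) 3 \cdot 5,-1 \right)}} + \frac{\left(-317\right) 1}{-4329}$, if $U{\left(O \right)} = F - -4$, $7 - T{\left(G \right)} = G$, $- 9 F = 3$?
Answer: $\frac{15047921}{4329} \approx 3476.1$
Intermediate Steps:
$F = - \frac{1}{3}$ ($F = \left(- \frac{1}{9}\right) 3 = - \frac{1}{3} \approx -0.33333$)
$T{\left(G \right)} = 7 - G$
$E{\left(d,k \right)} = \frac{k}{3}$
$U{\left(O \right)} = \frac{11}{3}$ ($U{\left(O \right)} = - \frac{1}{3} - -4 = - \frac{1}{3} + 4 = \frac{11}{3}$)
$o{\left(L,H \right)} = \frac{3}{11}$ ($o{\left(L,H \right)} = \frac{1}{\frac{11}{3}} = \frac{3}{11}$)
$\frac{948}{o{\left(\left(-1\right) 3 \cdot 5,-1 \right)}} + \frac{\left(-317\right) 1}{-4329} = \frac{948}{\frac{3}{11}} + \frac{\left(-317\right) 1}{-4329} = 948 \cdot \frac{11}{3} - - \frac{317}{4329} = 3476 + \frac{317}{4329} = \frac{15047921}{4329}$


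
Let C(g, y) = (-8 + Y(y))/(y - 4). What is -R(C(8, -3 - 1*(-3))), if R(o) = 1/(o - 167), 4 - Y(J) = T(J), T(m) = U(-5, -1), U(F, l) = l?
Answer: 4/665 ≈ 0.0060150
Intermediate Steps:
T(m) = -1
Y(J) = 5 (Y(J) = 4 - 1*(-1) = 4 + 1 = 5)
C(g, y) = -3/(-4 + y) (C(g, y) = (-8 + 5)/(y - 4) = -3/(-4 + y))
R(o) = 1/(-167 + o)
-R(C(8, -3 - 1*(-3))) = -1/(-167 - 3/(-4 + (-3 - 1*(-3)))) = -1/(-167 - 3/(-4 + (-3 + 3))) = -1/(-167 - 3/(-4 + 0)) = -1/(-167 - 3/(-4)) = -1/(-167 - 3*(-¼)) = -1/(-167 + ¾) = -1/(-665/4) = -1*(-4/665) = 4/665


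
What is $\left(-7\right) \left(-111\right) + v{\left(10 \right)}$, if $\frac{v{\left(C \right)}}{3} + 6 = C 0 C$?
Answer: $759$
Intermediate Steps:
$v{\left(C \right)} = -18$ ($v{\left(C \right)} = -18 + 3 C 0 C = -18 + 3 \cdot 0 C = -18 + 3 \cdot 0 = -18 + 0 = -18$)
$\left(-7\right) \left(-111\right) + v{\left(10 \right)} = \left(-7\right) \left(-111\right) - 18 = 777 - 18 = 759$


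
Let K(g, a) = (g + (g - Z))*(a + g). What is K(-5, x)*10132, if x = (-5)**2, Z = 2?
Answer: -2431680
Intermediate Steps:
x = 25
K(g, a) = (-2 + 2*g)*(a + g) (K(g, a) = (g + (g - 1*2))*(a + g) = (g + (g - 2))*(a + g) = (g + (-2 + g))*(a + g) = (-2 + 2*g)*(a + g))
K(-5, x)*10132 = (-2*25 - 2*(-5) + 2*(-5)**2 + 2*25*(-5))*10132 = (-50 + 10 + 2*25 - 250)*10132 = (-50 + 10 + 50 - 250)*10132 = -240*10132 = -2431680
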